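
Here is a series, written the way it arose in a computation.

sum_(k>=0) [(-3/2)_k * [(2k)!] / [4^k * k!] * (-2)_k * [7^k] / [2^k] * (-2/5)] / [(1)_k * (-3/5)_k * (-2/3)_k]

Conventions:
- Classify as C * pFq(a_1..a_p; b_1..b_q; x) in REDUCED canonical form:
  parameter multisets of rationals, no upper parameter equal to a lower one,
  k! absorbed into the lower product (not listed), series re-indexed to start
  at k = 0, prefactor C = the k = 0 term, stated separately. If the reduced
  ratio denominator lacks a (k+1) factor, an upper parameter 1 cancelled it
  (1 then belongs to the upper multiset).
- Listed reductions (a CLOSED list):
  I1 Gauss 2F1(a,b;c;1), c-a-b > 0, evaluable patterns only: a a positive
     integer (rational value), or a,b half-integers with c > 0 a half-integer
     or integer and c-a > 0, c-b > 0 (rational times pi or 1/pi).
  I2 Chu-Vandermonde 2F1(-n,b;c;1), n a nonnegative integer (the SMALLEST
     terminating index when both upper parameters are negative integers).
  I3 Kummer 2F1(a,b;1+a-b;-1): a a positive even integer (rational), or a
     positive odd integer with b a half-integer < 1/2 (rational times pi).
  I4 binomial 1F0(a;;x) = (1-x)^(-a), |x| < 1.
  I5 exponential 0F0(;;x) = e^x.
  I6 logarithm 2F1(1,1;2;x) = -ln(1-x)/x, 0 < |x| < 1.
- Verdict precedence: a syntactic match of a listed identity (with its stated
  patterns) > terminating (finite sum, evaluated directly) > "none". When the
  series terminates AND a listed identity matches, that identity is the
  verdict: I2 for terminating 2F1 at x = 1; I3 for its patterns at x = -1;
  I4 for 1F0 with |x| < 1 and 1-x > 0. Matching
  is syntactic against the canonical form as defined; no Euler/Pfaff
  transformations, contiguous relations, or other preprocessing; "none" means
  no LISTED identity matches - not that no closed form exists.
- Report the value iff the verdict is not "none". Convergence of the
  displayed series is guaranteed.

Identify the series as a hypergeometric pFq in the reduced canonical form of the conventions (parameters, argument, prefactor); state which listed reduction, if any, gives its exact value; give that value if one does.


This is -2/5 * 3F2(-2, -3/2, 1/2; -2/3, -3/5; 7/2) in reduced canonical form. Verdict: terminating at k = 2: the factor (-2)_k kills every later term; summing the 3 survivors is exact. Value: -36691/640.

Key step: from the first term -2/5: (1)_k (C = -2/5) is k! itself.
Consecutive-term ratio: r(k) = (7/2) * (k-2) (k-3/2) (k+1/2) / [(k-2/3) (k-3/5) (k+1)] - rational in k, leading ratio (7/2); with t_0 = -2/5, classification follows.


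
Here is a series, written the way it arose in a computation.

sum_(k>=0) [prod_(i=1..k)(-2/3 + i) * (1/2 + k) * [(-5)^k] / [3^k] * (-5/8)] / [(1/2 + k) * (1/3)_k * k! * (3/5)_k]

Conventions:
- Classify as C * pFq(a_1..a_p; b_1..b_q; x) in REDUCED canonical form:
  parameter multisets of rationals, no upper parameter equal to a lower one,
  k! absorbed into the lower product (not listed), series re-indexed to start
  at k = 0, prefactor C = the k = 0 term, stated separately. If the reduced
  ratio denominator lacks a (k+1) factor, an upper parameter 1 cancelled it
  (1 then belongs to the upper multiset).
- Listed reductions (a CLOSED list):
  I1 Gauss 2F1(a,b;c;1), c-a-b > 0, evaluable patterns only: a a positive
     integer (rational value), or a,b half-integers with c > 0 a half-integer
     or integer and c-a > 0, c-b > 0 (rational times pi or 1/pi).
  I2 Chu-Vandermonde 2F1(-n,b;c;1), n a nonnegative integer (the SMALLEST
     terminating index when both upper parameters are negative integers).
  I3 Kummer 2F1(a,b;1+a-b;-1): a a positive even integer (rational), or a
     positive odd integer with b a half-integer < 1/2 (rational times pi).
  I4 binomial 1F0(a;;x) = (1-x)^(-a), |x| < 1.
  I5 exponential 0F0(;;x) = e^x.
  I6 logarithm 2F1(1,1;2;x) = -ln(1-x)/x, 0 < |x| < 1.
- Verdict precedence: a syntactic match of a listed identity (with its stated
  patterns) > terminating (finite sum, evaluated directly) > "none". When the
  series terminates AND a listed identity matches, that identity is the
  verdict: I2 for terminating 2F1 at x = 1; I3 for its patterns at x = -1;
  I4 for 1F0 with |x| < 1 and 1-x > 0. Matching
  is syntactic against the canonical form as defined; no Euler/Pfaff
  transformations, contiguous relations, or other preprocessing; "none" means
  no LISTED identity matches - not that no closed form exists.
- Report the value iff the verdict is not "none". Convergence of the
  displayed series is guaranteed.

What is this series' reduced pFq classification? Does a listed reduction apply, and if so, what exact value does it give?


This is -5/8 * 0F1(-; 3/5; -5/3) in reduced canonical form. Verdict: no listed reduction: x = -5/3 and upper {-} fail every I1-I6 pattern.

The tell: with t_0 = -5/8, the two geometric factors (C = -5/8, x = -5/3) combine into one argument.
Consecutive-term ratio: r(k) = (-5/3) * 1 / [(k+3/5) (k+1)] ; factor over Q: parameters, x = (-5/3), and C = -5/8.


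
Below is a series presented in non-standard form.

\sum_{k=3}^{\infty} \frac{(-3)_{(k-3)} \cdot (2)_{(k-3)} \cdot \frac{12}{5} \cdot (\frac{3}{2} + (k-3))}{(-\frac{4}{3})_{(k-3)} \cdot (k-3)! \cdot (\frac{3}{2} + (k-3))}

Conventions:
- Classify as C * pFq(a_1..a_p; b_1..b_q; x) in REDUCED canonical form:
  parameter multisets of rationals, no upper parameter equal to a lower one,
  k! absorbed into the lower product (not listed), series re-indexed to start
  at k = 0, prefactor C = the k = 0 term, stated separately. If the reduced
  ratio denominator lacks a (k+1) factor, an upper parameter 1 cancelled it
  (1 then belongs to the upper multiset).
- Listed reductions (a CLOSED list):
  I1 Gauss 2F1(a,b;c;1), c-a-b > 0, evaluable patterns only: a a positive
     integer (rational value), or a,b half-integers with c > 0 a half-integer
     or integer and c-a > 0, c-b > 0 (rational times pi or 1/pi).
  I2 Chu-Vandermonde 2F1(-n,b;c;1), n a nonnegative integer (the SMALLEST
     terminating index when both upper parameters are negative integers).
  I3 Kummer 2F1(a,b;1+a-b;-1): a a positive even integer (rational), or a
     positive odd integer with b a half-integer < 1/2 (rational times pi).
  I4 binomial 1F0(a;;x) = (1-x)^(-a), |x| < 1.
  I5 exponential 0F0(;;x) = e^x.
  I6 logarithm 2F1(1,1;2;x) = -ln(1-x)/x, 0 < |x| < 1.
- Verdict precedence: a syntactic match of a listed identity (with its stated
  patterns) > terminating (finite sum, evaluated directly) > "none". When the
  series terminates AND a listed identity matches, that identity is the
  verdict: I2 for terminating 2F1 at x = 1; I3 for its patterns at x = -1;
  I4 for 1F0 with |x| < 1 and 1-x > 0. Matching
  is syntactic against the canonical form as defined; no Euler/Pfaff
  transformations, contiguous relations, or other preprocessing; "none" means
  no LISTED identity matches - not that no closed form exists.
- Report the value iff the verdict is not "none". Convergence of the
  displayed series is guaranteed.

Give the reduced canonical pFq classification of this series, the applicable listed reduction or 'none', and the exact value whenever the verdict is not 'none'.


The series (x = 1) is 2F1: upper {-3, 2}, lower {-\frac{4}{3}}, prefactor \frac{12}{5}. Verdict: Chu-Vandermonde (I2) applies (terminating 2F1 at x = 1 with n = 3, b = 2, c = -\frac{4}{3}). Hence: -84.

First insight: x = 1 and k + 3/2 divides numerator and denominator alike; C = 12/5 after cancelling.
Term ratio: r(k) = 1 * (k-3) (k+2) / [(k-\frac{4}{3}) (k+1)] - rational in k. x = 1; t_0 = \frac{12}{5}; negate the roots.


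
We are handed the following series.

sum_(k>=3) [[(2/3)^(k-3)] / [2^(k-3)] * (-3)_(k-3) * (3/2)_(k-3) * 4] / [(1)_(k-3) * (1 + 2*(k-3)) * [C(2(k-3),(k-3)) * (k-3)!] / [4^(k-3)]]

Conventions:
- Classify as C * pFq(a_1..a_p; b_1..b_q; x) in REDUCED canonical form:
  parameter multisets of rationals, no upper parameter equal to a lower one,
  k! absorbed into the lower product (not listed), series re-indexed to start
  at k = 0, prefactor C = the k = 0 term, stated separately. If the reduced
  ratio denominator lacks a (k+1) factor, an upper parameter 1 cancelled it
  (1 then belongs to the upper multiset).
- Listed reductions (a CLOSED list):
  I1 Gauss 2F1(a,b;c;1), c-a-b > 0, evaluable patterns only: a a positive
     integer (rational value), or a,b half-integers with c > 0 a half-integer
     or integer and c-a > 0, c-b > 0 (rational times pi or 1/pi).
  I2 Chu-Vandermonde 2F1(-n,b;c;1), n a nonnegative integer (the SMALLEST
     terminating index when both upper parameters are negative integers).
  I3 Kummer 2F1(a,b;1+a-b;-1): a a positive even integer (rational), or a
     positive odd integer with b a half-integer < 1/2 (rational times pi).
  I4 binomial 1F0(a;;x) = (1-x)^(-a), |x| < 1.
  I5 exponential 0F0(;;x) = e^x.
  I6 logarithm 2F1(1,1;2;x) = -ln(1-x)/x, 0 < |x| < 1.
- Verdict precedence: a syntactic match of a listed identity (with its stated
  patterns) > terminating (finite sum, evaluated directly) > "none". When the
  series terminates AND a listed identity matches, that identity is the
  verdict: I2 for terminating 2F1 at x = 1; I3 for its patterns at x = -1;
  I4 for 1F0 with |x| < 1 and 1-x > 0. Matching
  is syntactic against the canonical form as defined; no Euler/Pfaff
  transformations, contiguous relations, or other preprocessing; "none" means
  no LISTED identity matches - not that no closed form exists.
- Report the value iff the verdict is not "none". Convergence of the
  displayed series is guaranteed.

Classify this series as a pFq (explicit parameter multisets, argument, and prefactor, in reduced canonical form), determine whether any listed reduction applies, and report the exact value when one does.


Prefactor 4, argument 1/3: 1F0 with upper {-3} over lower {-}. Verdict: this is binomial (I4) (the 1F0 binomial series: exponent 3, x = 1/3). Hence: 32/27.

The tell: with t_0 = 4, the parameter 3/2 appears in both the upper and lower lists and cancels.
Step ratio: r(k) = (1/3) * (k-3) / [(k+1)] - poly over poly, x = (1/3) from leading terms; C = 4 at k = 0.


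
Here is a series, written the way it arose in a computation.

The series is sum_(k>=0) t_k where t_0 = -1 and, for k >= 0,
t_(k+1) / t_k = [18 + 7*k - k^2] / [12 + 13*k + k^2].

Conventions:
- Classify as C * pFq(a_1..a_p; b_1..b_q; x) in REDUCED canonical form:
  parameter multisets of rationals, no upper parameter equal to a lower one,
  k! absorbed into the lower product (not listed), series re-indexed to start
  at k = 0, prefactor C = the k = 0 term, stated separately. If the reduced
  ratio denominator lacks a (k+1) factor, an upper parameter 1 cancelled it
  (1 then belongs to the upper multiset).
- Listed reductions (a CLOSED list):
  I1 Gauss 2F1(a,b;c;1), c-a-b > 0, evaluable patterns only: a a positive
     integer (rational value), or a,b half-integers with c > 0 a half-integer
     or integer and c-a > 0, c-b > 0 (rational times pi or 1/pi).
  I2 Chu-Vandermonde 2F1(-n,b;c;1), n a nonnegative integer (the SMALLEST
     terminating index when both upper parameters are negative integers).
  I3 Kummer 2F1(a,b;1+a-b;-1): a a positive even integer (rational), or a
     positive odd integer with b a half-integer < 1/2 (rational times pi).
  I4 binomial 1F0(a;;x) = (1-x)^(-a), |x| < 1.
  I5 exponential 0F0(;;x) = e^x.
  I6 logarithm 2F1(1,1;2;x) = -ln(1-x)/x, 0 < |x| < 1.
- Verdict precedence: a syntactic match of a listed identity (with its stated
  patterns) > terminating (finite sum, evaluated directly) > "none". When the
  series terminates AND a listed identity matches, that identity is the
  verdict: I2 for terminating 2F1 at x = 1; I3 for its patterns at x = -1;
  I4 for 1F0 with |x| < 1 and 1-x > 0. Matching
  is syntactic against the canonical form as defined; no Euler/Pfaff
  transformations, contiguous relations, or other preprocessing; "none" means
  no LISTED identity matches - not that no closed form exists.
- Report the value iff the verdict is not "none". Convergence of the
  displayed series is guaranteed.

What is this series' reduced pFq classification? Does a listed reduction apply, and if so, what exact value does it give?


x = -1 here; the reduced form reads 2F1, upper {-9, 2}, lower {12}, C = -1. Verdict: Kummer's theorem (I3) fires (x = -1; c = 12 equals 1+a-b for upper {-9, 2}: listed pattern). Sum: -11/2.

Key observation: t_0 being -1, factor the ratio over Q (C = -1): negated roots = parameters.
Term ratio: r(k) = (-1) * (k-9) (k+2) / [(k+12) (k+1)] - rational in k, leading ratio (-1); with t_0 = -1, classification follows.


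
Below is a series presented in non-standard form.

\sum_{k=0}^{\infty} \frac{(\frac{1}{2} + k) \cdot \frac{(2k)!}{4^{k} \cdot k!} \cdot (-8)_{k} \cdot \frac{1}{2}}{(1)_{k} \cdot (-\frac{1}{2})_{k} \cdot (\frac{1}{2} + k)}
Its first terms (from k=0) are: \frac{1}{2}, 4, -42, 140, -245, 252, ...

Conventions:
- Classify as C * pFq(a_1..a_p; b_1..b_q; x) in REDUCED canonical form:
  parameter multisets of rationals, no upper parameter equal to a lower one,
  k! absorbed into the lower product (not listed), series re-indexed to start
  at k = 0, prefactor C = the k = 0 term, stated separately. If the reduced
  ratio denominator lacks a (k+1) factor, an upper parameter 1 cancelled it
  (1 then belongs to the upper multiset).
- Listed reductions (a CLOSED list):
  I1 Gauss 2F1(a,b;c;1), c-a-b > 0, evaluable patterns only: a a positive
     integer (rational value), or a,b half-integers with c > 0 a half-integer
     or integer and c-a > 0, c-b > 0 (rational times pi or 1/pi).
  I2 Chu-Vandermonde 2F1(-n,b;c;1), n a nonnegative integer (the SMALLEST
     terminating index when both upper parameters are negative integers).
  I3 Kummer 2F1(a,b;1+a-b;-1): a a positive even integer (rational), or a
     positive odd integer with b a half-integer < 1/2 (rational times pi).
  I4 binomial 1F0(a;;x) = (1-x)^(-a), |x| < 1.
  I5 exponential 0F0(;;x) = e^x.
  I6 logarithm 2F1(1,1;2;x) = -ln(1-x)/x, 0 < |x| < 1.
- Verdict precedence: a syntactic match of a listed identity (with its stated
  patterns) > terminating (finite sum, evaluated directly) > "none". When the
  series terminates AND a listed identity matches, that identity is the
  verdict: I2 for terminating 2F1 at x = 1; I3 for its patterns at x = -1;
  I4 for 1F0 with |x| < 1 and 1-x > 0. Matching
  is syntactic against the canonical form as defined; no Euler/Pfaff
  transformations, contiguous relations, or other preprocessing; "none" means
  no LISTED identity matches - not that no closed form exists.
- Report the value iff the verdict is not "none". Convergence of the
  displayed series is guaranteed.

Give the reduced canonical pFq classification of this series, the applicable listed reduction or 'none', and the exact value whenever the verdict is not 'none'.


Reduced: x = 1, 2F1, upper = {-8, \frac{1}{2}}, lower = {-\frac{1}{2}}, C = \frac{1}{2}. Verdict: Vandermonde's identity (I2) matches (terminating 2F1 at x = 1 with n = 8, b = 1/2, c = -\frac{1}{2}). Exact value: 0.

The tell: x = 1 and k + 1/2 divides numerator and denominator alike; prefactor 1/2 after cancelling.
Ratio: r(k) = 1 * (k-8) (k+\frac{1}{2}) / [(k-\frac{1}{2}) (k+1)] - rational; roots negated = parameters, x = 1, C = \frac{1}{2}.


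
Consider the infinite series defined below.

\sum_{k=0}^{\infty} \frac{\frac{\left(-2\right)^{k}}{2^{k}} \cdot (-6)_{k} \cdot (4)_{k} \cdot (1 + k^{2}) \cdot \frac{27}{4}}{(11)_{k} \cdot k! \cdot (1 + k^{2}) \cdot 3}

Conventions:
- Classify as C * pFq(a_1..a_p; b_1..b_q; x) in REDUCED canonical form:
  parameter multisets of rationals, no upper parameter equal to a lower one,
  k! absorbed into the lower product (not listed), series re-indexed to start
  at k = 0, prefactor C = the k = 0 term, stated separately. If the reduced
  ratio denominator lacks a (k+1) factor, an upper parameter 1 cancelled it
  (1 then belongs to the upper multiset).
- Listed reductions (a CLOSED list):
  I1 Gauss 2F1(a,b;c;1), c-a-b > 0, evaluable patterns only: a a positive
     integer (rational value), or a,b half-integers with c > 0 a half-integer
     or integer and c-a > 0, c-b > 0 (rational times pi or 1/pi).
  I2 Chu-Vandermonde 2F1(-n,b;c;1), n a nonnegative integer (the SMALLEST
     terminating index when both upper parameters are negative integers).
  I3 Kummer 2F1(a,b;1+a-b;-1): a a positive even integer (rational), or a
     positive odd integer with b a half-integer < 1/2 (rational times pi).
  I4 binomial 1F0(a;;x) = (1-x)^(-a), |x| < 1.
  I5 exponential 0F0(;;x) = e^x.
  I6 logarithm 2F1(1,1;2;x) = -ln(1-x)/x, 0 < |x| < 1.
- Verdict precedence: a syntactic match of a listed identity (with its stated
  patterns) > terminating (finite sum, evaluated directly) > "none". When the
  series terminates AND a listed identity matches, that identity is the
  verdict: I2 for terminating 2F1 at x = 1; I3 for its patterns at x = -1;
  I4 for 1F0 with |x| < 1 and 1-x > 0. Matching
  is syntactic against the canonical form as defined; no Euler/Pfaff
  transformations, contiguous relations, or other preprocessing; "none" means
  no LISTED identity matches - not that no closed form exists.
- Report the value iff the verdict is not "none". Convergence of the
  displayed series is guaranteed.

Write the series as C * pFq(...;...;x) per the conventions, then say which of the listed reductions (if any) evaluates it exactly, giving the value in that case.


Structural cue: t_0 = \frac{9}{4} here, and the two k-th powers (C = 9/4) combine into one argument.
Consecutive-term ratio: r(k) = -1 * (k-6) (k+4) / [(k+11) (k+1)] ; factor over Q: parameters, x = -1, and C = \frac{9}{4}.

Classification (C = \frac{9}{4}): 2F1 with upper {-6, 4}, lower {11}, argument x = -1. Verdict: this is Kummer (I3) (x = -1; c = 11 equals 1+a-b for upper {-6, 4}: listed pattern). Value: \frac{135}{8}.


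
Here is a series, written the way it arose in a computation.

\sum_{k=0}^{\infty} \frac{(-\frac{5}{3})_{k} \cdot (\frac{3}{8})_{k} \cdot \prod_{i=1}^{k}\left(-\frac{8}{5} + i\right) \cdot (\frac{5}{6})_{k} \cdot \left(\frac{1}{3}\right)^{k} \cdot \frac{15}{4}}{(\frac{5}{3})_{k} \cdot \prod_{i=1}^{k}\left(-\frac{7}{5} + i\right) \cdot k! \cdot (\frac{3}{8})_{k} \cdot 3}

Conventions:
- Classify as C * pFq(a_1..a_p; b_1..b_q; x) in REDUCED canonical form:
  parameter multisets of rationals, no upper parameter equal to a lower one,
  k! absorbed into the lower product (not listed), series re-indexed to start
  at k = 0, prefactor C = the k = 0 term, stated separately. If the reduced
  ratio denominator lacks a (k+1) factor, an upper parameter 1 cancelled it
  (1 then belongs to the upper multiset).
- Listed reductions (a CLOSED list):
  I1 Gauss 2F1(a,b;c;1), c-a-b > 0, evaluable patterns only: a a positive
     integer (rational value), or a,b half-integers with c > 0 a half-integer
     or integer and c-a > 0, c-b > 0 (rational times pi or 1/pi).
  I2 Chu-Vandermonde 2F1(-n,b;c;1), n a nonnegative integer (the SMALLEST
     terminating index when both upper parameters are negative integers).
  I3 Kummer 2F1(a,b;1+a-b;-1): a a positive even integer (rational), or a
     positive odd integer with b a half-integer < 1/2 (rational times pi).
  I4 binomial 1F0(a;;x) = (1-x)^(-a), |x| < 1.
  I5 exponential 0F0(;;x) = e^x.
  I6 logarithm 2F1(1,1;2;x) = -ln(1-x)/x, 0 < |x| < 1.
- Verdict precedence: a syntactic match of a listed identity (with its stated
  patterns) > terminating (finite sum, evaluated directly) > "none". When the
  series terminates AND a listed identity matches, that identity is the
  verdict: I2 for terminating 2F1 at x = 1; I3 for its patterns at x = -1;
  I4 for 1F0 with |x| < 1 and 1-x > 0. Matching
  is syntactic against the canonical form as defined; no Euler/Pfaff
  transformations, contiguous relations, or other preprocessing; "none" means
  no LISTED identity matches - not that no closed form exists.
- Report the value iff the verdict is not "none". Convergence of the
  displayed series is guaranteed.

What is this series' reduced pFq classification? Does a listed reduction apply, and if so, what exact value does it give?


At argument \frac{1}{3}: a 3F2 with upper {-\frac{5}{3}, -\frac{3}{5}, \frac{5}{6}}, lower {-\frac{2}{5}, \frac{5}{3}}, scaled by C = \frac{5}{4}. Verdict: none. A 3F2 with upper {-\frac{5}{3}, -\frac{3}{5}, \frac{5}{6}} fits none of I1-I6 at x = \frac{1}{3}; the sum runs forever.

Key observation: x = \frac{1}{3} and the parameter 3/8 appears in both the upper and lower lists and cancels.
Ratio: r(k) = \frac{1}{3} * (k-\frac{5}{3}) (k-\frac{3}{5}) (k+\frac{5}{6}) / [(k-\frac{2}{5}) (k+\frac{5}{3}) (k+1)] - rational; roots negated = parameters, x = \frac{1}{3}, C = \frac{5}{4}.


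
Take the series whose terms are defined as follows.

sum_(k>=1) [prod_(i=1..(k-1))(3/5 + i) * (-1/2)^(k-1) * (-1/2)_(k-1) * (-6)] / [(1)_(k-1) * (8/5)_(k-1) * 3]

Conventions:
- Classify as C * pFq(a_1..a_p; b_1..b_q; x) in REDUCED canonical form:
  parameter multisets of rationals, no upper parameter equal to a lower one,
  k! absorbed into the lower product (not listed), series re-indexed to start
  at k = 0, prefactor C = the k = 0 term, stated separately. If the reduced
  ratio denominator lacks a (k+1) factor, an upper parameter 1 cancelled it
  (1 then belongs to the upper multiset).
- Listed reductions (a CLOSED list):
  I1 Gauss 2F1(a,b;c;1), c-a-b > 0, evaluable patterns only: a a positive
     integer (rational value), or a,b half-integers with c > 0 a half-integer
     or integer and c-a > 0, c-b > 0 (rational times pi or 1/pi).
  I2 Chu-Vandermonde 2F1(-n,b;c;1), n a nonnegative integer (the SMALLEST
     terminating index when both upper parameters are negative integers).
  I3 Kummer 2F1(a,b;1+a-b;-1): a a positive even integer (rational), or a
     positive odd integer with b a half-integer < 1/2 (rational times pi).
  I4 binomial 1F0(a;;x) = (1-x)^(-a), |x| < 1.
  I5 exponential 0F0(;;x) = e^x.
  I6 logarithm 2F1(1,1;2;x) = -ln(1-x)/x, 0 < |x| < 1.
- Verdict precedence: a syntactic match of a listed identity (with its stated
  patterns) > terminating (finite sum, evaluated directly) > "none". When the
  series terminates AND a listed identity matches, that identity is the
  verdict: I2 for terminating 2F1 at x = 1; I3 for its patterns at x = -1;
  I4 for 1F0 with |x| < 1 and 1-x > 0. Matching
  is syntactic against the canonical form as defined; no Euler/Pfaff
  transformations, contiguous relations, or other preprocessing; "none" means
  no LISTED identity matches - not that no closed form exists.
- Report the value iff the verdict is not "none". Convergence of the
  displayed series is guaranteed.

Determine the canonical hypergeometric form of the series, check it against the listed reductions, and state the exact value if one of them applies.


At argument -1/2: a 1F0 with upper {-1/2}, lower {-}, scaled by C = -2. Verdict: the I4 binomial reduction applies (the 1F0 binomial series: exponent 1/2, x = -1/2). Hence: (-2) * (3/2)^(1/2).

First insight: t_0 being -2, the running product (prefactor -2) telescopes to a rising factorial.
Consecutive-term ratio: r(k) = (-1/2) * (k-1/2) / [(k+1)] ; factor over Q: parameters, x = (-1/2), and C = -2.


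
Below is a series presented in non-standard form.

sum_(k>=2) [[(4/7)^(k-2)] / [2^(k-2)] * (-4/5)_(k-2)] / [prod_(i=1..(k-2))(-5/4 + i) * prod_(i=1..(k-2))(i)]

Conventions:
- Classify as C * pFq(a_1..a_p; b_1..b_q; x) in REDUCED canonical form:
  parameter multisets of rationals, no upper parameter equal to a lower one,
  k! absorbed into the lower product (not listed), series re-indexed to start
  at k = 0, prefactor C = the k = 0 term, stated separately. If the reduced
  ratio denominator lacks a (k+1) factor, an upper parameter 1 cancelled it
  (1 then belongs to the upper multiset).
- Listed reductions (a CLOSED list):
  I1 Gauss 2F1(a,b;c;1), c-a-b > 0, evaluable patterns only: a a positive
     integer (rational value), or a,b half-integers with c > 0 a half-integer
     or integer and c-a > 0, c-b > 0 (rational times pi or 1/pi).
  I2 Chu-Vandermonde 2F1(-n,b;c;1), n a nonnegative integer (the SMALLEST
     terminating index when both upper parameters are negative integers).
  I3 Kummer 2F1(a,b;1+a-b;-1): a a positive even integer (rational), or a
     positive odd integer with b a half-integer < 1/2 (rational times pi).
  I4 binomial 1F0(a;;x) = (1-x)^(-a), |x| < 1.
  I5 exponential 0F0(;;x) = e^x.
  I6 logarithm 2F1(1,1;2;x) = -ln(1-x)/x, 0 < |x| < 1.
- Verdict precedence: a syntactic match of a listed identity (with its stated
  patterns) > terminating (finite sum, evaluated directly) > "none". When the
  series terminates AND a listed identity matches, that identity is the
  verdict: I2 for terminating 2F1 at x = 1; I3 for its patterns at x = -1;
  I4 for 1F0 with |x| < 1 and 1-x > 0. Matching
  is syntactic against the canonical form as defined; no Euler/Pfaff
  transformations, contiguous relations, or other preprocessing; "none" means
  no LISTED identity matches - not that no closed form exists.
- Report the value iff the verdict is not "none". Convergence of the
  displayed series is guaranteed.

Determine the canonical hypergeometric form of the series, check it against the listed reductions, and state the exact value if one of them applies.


Canonical form: C = 1 times 1F1 with upper {-4/5}, lower {-1/4}, x = 2/7. Verdict: none (x = 2/7): each listed identity misses the multisets {-4/5} ; {-1/4}.

Structural cue: with t_0 = 1, the lower running product (prefactor 1) is a rising factorial.
Ratio: r(k) = (2/7) * (k-4/5) / [(k-1/4) (k+1)] ; factor over Q: parameters, x = (2/7), and C = 1.


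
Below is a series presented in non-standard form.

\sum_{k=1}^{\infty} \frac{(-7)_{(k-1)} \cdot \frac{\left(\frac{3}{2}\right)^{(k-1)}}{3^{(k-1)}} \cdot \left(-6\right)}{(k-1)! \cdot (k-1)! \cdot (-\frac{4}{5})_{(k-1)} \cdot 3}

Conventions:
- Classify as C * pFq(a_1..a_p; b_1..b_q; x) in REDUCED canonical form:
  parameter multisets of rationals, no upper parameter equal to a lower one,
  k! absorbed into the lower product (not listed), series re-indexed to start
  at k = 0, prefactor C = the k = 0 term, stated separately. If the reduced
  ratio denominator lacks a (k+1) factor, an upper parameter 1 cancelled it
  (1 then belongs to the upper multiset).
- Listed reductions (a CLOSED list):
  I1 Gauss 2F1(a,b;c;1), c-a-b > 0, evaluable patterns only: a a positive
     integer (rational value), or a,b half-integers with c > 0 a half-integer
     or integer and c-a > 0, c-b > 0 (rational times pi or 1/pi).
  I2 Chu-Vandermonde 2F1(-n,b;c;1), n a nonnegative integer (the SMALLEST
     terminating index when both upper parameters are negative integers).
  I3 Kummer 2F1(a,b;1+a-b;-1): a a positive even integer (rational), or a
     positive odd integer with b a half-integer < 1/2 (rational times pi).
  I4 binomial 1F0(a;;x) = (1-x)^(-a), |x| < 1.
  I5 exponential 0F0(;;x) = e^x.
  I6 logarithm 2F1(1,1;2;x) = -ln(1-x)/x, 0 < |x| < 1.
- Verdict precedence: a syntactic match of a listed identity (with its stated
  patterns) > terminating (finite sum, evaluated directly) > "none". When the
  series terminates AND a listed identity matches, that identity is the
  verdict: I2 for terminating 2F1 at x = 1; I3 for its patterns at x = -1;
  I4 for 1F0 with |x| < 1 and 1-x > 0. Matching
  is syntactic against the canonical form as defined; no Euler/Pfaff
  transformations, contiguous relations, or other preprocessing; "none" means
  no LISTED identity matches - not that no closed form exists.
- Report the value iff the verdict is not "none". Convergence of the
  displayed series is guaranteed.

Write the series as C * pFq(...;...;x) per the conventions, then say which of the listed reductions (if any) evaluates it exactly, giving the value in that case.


Key step: t_0 being -2, the denominator's factorial ratio (prefactor -2) is a lower Pochhammer.
Step ratio: r(k) = \frac{1}{2} * (k-7) / [(k-\frac{4}{5}) (k+1) (k+1)] - rational in k. x = \frac{1}{2}; t_0 = -2; negate the roots.

At argument \frac{1}{2}: a 1F2 with upper {-7}, lower {-\frac{4}{5}, 1}, scaled by C = -2. Verdict: terminating - no listed pattern fits, but -7 in the upper list cuts the series at k = 7; direct evaluation. Exact value: \frac{201407083169}{13525843968}.


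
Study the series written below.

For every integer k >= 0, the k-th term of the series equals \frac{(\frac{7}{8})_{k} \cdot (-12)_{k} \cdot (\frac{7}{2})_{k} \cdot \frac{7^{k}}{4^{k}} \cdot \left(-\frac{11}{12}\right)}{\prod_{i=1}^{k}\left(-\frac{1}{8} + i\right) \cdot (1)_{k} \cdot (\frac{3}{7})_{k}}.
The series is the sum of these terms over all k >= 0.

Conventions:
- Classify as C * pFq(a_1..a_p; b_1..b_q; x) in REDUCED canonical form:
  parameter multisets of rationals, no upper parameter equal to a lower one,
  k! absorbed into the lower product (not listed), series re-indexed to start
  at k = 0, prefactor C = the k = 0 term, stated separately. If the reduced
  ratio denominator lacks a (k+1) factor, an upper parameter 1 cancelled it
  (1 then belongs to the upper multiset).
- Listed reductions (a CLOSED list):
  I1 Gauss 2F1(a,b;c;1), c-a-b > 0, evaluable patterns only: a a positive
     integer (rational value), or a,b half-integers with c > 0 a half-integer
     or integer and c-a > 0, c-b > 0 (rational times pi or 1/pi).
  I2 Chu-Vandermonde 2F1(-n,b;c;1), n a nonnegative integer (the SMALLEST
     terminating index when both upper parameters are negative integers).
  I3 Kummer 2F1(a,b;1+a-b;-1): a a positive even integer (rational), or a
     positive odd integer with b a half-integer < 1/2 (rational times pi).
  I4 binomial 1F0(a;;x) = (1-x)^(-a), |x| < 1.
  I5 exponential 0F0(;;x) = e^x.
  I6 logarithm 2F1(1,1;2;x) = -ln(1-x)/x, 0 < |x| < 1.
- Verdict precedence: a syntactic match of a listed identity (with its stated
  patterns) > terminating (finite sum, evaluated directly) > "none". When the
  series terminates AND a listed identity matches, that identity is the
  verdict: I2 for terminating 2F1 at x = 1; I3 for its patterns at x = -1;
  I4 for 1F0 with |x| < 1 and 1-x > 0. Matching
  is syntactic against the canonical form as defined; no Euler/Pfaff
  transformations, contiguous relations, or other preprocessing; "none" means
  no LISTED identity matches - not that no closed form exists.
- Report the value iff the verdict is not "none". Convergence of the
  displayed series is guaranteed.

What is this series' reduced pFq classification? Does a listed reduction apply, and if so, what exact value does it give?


At argument \frac{7}{4}: a 2F1 with upper {-12, \frac{7}{2}}, lower {\frac{3}{7}}, scaled by C = -\frac{11}{12}. Verdict: terminating - the sum ends at index 12 because -12 is a negative integer; exact evaluation follows. Value: -\frac{124009208357215589619935141}{242777746246979205201920}.

Key step: x = \frac{7}{4} and the parameter 7/8 appears in both the upper and lower lists and cancels.
Consecutive-term ratio: r(k) = \frac{7}{4} * (k-12) (k+\frac{7}{2}) / [(k+\frac{3}{7}) (k+1)] - rational in k. x = \frac{7}{4}; t_0 = -\frac{11}{12}; negate the roots.


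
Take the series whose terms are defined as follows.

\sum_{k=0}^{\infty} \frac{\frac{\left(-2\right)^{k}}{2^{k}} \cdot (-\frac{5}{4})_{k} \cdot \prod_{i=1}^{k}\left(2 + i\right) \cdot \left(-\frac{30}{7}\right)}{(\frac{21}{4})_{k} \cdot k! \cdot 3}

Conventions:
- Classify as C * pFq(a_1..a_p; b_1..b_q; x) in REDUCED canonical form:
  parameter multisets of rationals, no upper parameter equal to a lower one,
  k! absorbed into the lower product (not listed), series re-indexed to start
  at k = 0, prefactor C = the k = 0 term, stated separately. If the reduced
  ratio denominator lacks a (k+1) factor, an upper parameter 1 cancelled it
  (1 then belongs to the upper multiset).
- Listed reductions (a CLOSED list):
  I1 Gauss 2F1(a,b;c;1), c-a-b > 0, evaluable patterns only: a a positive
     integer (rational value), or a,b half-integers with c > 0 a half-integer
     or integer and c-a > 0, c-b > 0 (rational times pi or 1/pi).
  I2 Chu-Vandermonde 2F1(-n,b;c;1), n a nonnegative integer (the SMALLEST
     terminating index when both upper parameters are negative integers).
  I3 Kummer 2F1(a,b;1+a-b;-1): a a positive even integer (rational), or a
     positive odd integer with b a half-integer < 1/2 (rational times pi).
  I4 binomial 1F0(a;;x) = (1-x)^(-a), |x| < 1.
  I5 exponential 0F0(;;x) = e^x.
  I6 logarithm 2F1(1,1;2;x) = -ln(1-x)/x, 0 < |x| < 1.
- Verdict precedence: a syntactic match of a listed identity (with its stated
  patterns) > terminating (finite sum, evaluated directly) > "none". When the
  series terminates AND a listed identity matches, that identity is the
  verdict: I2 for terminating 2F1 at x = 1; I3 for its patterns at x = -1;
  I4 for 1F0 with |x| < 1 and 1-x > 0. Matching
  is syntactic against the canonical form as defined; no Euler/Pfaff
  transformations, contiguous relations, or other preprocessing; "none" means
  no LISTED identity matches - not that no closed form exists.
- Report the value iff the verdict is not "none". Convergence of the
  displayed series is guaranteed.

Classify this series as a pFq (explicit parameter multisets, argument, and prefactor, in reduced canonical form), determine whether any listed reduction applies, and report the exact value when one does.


This is -\frac{10}{7} * 2F1(-\frac{5}{4}, 3; \frac{21}{4}; -1) in reduced canonical form. Verdict: none - at argument -1 the multisets {-\frac{5}{4}, 3} ; {\frac{21}{4}} match no listed identity.

First insight: with t_0 = -\frac{10}{7}, the two k-th powers (prefactor -10/7) combine into one argument.
Consecutive-term ratio: r(k) = -1 * (k-\frac{5}{4}) (k+3) / [(k+\frac{21}{4}) (k+1)] - rational; roots negated = parameters, x = -1, C = -\frac{10}{7}.


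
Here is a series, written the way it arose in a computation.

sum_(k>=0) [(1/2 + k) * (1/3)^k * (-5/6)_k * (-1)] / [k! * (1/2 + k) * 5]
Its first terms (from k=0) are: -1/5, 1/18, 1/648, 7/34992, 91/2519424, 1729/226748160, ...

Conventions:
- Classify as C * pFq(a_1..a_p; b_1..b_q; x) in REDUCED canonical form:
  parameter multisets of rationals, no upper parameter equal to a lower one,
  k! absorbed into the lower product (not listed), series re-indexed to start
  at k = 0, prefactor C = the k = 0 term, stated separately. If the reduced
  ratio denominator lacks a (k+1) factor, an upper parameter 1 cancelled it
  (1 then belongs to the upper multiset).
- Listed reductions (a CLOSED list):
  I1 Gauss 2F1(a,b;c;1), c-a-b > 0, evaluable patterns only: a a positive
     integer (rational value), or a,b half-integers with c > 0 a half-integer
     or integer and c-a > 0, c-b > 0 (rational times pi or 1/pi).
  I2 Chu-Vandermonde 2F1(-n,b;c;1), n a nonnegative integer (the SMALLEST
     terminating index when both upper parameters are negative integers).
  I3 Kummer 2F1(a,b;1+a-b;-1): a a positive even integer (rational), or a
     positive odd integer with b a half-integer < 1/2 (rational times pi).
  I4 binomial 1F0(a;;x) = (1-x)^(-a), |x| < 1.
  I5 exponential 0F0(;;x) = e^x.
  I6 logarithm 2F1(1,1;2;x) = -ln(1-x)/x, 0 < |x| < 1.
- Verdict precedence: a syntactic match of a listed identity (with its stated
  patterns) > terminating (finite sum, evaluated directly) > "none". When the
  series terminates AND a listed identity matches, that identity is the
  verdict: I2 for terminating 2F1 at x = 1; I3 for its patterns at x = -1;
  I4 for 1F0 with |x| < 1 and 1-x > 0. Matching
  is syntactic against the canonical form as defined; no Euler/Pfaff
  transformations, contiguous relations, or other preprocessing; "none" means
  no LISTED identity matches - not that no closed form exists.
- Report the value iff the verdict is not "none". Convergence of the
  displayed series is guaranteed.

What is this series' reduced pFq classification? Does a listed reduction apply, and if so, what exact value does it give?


At argument 1/3: a 1F0 with upper {-5/6}, lower {-}, scaled by C = -1/5. Verdict (x = 1/3): the binomial series (I4) applies (the 1F0 binomial series: exponent 5/6, x = 1/3). Sum: (-1/5) * (2/3)^(5/6).

The tell: t_0 = -1/5 here, and the constant factors (C = -1/5, x = 1/3) combine into one prefactor.
Ratio: r(k) = (1/3) * (k-5/6) / [(k+1)] - rational in k, leading ratio (1/3); with t_0 = -1/5, classification follows.


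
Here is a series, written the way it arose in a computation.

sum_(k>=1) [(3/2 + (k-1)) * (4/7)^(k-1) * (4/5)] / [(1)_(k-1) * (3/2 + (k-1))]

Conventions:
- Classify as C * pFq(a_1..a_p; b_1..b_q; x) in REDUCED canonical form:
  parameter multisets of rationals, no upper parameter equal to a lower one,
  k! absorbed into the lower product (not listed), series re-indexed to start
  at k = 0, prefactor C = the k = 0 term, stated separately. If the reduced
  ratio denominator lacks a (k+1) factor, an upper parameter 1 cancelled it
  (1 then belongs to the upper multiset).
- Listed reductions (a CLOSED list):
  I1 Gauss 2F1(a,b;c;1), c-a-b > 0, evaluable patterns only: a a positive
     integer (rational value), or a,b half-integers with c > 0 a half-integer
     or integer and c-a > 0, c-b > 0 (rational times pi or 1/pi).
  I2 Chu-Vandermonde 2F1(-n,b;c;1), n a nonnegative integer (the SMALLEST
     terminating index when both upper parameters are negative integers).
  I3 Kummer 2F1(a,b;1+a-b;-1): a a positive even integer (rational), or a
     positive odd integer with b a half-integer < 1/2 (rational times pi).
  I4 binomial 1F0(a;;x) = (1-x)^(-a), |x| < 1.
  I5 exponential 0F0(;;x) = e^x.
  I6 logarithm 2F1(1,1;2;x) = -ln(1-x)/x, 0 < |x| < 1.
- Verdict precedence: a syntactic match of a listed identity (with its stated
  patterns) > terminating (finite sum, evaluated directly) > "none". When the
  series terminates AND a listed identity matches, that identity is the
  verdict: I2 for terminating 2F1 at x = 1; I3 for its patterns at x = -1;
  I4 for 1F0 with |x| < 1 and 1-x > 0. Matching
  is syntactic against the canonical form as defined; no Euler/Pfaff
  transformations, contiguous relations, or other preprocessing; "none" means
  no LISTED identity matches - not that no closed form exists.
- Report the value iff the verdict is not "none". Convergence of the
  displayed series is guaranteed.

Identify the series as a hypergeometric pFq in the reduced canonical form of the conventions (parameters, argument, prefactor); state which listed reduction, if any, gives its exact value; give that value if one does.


With C = 4/5: the canonical form is 0F0(-; -; 4/7). Verdict: exponential (I5) matches (the 0F0 exponential series at x = 4/7). Hence: (4/5) * e^(4/7).

Structural cue: t_0 = 4/5 here, and striking the common factor k + 3/2 reduces the term (C = 4/5).
Adjacent-term ratio: r(k) = (4/7) * 1 / [(k+1)] ; factor over Q: parameters, x = (4/7), and C = 4/5.


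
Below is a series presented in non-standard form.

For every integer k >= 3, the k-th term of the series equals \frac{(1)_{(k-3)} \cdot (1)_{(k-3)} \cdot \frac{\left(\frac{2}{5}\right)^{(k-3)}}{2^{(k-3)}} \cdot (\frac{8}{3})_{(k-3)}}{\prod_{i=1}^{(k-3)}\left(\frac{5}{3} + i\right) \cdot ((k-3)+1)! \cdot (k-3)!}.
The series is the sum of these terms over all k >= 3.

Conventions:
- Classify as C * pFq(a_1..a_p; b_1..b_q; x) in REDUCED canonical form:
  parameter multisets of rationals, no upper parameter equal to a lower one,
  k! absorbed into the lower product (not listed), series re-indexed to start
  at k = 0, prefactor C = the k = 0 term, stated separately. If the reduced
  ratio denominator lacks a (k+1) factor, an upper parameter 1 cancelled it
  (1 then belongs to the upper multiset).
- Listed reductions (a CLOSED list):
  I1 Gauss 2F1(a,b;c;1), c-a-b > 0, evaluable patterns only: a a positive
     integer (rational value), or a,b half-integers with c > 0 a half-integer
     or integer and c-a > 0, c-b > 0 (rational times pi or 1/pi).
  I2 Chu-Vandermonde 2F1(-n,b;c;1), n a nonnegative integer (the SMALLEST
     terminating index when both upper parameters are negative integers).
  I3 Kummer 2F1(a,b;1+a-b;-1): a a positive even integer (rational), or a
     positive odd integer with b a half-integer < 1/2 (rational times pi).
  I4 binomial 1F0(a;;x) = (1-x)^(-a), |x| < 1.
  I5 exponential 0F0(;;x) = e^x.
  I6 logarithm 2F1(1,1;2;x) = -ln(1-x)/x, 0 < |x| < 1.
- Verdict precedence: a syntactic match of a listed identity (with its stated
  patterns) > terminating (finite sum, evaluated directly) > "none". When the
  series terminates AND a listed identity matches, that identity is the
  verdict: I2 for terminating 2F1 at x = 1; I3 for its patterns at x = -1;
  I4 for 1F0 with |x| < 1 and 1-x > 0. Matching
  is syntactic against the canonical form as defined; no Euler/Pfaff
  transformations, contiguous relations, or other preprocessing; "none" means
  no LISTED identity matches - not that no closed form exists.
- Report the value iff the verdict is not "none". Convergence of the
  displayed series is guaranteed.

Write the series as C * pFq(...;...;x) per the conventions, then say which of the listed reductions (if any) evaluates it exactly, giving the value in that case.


x = \frac{1}{5} here; the reduced form reads 2F1, upper {1, 1}, lower {2}, C = 1. Verdict: the I6 logarithm reduction applies (the logarithm: parameters (1,1;2), x = \frac{1}{5}). Exact value: \left(-5\right) \cdot \ln\left(\frac{4}{5}\right).

Key observation: with t_0 = 1, the lower running product (prefactor 1) is a rising factorial.
Adjacent-term ratio: r(k) = \frac{1}{5} * (k+1) (k+1) / [(k+2) (k+1)] ; factor over Q: parameters, x = \frac{1}{5}, and C = 1.
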